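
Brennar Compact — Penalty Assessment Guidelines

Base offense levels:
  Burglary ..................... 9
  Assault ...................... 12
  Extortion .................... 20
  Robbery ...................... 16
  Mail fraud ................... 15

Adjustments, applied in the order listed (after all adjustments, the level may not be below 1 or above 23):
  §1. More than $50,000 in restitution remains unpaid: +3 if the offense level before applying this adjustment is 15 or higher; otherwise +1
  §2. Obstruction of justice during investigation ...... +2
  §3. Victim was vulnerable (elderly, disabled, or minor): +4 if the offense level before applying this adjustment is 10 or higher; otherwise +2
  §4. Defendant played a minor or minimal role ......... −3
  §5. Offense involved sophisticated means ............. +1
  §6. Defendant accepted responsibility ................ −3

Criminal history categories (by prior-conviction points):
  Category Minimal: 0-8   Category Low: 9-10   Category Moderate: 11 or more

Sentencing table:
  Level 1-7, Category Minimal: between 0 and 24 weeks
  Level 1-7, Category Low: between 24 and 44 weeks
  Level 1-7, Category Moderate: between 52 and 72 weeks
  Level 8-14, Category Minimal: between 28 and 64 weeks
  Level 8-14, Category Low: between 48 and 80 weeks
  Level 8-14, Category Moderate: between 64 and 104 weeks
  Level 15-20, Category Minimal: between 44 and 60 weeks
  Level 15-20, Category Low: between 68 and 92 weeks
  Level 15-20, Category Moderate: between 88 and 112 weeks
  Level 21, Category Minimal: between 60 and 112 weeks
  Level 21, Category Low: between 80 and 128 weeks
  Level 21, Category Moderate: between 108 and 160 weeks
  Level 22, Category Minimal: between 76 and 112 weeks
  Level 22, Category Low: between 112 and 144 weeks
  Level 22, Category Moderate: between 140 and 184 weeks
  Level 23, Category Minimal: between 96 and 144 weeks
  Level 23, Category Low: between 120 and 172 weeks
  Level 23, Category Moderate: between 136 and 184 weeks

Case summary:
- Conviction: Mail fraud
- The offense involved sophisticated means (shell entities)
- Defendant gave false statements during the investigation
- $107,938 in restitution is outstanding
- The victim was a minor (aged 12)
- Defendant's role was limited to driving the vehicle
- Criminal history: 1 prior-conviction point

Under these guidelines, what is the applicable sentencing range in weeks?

76-112 weeks

Base offense level for mail fraud: 15.
§1 applies (level before this adjustment is 15 ≥ 15, so +3): 15 + 3 = 18.
§2 applies: 18 + 2 = 20.
§3 applies (level before this adjustment is 20 ≥ 10, so +4): 20 + 4 = 24.
§4 applies: 24 − 3 = 21.
§5 applies: 21 + 1 = 22.
§6 does not apply.
Final offense level: 22.
Criminal history: 1 prior point → Category Minimal (0-8).
Level 22 falls in the 22 band.
Grid: Level 22 × Category Minimal = 76-112 weeks.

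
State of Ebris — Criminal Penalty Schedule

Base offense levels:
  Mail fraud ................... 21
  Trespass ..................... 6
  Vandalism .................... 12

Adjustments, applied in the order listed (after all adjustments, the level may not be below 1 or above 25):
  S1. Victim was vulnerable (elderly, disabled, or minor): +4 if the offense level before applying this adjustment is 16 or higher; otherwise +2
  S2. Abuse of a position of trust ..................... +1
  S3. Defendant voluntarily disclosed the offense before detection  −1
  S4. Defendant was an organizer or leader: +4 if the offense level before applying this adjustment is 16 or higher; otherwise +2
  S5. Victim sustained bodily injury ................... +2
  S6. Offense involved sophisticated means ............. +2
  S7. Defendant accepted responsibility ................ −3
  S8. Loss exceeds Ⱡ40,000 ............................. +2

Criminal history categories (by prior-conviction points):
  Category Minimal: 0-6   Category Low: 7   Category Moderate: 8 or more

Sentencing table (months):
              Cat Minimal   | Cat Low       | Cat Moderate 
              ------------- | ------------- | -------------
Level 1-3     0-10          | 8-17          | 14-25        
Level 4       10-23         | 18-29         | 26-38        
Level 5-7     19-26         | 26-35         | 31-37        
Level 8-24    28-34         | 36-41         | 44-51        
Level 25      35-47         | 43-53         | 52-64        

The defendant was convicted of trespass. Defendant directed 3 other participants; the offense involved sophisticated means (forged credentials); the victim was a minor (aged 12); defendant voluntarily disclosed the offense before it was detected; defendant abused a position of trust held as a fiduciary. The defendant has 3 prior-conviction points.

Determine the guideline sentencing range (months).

28-34 months

Base offense level for trespass: 6.
S1 applies (level before this adjustment is 6 < 16, so +2): 6 + 2 = 8.
S2 applies: 8 + 1 = 9.
S3 applies: 9 − 1 = 8.
S4 applies (level before this adjustment is 8 < 16, so +2): 8 + 2 = 10.
S6 applies: 10 + 2 = 12.
S8 does not apply.
Final offense level: 12.
Criminal history: 3 prior points → Category Minimal (0-6).
Level 12 falls in the 8-24 band.
Grid: Level 8-24 × Category Minimal = 28-34 months.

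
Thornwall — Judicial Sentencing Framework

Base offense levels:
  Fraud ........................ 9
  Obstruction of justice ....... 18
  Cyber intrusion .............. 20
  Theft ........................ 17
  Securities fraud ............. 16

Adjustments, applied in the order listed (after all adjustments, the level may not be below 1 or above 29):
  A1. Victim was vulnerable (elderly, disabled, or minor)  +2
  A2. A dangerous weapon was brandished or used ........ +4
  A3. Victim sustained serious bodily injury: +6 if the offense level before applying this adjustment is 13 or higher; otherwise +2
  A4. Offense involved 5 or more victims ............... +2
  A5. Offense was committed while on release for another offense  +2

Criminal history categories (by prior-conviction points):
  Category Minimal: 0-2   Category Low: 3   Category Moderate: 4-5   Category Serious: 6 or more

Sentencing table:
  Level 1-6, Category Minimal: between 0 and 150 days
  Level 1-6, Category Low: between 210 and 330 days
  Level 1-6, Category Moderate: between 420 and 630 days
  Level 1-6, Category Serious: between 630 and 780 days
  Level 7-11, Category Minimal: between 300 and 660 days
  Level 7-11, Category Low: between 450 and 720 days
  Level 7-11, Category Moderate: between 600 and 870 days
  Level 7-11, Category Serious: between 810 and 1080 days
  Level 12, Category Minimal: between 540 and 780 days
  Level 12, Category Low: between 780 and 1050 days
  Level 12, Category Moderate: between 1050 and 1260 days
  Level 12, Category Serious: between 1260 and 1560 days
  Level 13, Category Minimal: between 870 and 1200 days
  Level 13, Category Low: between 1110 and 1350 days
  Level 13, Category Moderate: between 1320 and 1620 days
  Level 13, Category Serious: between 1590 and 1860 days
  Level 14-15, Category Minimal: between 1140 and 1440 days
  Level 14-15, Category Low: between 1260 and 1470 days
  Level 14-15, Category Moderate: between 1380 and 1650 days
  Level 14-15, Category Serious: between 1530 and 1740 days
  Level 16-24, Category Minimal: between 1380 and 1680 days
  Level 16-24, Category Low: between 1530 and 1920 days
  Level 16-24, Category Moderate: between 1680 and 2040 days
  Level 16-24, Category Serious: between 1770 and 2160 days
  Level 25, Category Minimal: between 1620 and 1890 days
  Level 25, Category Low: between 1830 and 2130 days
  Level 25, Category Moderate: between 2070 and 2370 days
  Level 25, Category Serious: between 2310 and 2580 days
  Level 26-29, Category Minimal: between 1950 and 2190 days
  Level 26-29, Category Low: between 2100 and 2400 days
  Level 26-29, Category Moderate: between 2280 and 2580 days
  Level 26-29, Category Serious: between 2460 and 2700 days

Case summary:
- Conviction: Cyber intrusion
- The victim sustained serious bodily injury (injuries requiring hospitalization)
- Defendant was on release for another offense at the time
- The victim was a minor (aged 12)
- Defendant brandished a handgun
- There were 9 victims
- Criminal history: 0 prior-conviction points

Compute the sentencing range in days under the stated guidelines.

Base offense level for cyber intrusion: 20.
A1 applies: 20 + 2 = 22.
A2 applies: 22 + 4 = 26.
A3 applies (level before this adjustment is 26 ≥ 13, so +6): 26 + 6 = 32.
A4 applies: 32 + 2 = 34.
A5 applies: 34 + 2 = 36.
Level 36 exceeds the maximum of 29; capped at 29.
Final offense level: 29.
Criminal history: 0 prior points → Category Minimal (0-2).
Level 29 falls in the 26-29 band.
Grid: Level 26-29 × Category Minimal = 1950-2190 days.

1950-2190 days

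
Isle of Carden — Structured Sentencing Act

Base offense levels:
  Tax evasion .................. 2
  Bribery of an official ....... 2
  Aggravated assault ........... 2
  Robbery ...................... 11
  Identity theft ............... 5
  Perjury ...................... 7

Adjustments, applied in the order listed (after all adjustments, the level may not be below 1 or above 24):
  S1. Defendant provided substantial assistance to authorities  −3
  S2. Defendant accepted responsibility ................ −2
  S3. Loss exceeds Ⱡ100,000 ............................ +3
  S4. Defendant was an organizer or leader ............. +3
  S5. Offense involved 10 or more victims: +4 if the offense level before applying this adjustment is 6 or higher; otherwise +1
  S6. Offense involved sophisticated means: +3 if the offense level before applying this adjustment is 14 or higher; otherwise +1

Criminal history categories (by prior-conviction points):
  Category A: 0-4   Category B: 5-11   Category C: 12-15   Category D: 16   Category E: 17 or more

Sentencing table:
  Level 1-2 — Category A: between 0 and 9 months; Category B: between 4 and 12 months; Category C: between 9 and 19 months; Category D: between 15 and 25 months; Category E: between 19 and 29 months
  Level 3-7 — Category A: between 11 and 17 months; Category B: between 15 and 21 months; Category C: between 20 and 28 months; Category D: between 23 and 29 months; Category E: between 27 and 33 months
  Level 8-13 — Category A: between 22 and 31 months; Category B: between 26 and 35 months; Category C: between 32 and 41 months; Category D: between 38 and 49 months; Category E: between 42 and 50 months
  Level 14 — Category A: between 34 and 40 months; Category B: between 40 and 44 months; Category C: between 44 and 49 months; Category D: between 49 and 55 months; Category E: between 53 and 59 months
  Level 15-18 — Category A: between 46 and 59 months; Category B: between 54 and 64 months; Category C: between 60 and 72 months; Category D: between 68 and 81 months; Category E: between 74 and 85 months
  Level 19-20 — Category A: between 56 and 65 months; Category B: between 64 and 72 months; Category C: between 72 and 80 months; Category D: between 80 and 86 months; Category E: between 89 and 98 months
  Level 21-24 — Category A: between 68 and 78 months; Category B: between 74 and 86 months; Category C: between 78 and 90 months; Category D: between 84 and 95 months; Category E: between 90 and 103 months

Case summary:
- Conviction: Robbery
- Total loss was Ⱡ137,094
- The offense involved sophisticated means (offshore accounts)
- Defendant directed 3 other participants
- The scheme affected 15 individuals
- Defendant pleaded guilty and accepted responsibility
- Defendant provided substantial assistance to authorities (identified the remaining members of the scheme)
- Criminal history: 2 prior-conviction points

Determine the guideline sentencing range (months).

Base offense level for robbery: 11.
S1 applies: 11 − 3 = 8.
S2 applies: 8 − 2 = 6.
S3 applies: 6 + 3 = 9.
S4 applies: 9 + 3 = 12.
S5 applies (level before this adjustment is 12 ≥ 6, so +4): 12 + 4 = 16.
S6 applies (level before this adjustment is 16 ≥ 14, so +3): 16 + 3 = 19.
Final offense level: 19.
Criminal history: 2 prior points → Category A (0-4).
Level 19 falls in the 19-20 band.
Grid: Level 19-20 × Category A = 56-65 months.

56-65 months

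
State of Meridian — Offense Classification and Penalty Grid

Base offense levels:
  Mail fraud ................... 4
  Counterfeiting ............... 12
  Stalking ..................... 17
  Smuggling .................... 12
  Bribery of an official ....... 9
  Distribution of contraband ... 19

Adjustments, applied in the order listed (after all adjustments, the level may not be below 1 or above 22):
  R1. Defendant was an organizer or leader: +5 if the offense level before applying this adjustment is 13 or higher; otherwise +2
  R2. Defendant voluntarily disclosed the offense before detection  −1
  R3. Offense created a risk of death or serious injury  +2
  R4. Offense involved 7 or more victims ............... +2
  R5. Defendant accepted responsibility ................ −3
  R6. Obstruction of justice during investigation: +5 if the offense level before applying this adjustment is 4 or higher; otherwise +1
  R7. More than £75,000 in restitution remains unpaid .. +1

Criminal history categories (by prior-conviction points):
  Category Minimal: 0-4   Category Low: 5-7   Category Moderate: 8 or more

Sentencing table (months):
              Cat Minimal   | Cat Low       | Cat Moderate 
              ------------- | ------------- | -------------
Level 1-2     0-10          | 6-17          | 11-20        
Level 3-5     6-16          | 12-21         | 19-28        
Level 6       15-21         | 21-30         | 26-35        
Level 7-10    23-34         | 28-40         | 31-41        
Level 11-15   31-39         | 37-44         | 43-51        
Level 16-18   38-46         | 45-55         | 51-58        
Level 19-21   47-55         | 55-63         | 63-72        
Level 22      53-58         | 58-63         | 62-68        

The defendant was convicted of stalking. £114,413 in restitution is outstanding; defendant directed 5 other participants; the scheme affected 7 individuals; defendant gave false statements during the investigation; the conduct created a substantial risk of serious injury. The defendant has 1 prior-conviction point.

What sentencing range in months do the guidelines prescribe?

53-58 months

Base offense level for stalking: 17.
R1 applies (level before this adjustment is 17 ≥ 13, so +5): 17 + 5 = 22.
R3 applies: 22 + 2 = 24.
R4 applies: 24 + 2 = 26.
R6 applies (level before this adjustment is 26 ≥ 4, so +5): 26 + 5 = 31.
R7 applies: 31 + 1 = 32.
Level 32 exceeds the maximum of 22; capped at 22.
Final offense level: 22.
Criminal history: 1 prior point → Category Minimal (0-4).
Level 22 falls in the 22 band.
Grid: Level 22 × Category Minimal = 53-58 months.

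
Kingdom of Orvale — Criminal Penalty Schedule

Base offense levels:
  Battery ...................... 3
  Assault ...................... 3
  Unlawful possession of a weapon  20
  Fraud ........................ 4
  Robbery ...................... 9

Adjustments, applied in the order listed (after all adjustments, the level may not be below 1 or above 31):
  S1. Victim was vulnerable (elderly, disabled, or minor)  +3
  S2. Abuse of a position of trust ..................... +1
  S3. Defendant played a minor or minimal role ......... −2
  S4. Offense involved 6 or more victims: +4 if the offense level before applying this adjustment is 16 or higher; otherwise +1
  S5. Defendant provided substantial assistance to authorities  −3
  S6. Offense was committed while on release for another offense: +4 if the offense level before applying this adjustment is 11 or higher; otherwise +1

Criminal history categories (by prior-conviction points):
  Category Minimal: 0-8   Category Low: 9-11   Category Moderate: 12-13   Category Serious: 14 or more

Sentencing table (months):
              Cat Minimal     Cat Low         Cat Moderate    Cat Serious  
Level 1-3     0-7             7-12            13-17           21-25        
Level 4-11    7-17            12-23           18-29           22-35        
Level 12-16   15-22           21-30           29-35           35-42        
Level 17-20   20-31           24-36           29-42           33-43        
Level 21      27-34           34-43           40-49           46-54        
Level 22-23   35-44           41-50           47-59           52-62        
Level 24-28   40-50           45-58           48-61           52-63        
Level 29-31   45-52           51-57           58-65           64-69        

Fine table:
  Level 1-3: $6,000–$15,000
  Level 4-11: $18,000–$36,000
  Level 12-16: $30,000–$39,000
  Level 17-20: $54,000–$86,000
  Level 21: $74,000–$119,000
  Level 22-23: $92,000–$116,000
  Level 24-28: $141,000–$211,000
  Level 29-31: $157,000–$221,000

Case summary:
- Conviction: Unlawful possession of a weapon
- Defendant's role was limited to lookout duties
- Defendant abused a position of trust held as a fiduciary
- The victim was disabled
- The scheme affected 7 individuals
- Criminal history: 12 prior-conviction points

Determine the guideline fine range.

$141,000–$211,000

Base offense level for unlawful possession of a weapon: 20.
S1 applies: 20 + 3 = 23.
S2 applies: 23 + 1 = 24.
S3 applies: 24 − 2 = 22.
S4 applies (level before this adjustment is 22 ≥ 16, so +4): 22 + 4 = 26.
Final offense level: 26.
Level 26 falls in the 24-28 band.
Fine table: Level 24-28 → $141,000–$211,000.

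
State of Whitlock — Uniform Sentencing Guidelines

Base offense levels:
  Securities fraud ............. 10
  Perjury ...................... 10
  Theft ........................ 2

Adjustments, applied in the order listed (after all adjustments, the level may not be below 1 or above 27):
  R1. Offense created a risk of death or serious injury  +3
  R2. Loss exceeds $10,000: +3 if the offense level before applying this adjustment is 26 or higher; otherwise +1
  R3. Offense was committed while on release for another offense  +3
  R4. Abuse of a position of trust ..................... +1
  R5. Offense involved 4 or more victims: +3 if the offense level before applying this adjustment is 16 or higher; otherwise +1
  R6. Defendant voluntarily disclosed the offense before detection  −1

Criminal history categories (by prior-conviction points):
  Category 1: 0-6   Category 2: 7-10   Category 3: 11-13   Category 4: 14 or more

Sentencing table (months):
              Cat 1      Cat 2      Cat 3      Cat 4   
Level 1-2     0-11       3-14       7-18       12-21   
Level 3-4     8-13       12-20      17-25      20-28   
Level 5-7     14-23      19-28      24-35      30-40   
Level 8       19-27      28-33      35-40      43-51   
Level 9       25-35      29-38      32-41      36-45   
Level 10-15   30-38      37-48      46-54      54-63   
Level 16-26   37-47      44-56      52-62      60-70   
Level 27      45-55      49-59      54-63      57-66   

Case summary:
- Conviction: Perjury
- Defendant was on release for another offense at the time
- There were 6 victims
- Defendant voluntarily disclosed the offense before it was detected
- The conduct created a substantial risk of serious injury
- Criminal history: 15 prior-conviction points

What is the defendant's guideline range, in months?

Base offense level for perjury: 10.
R1 applies: 10 + 3 = 13.
R2 does not apply.
R3 applies: 13 + 3 = 16.
R5 applies (level before this adjustment is 16 ≥ 16, so +3): 16 + 3 = 19.
R6 applies: 19 − 1 = 18.
Final offense level: 18.
Criminal history: 15 prior points → Category 4 (14+).
Level 18 falls in the 16-26 band.
Grid: Level 16-26 × Category 4 = 60-70 months.

60-70 months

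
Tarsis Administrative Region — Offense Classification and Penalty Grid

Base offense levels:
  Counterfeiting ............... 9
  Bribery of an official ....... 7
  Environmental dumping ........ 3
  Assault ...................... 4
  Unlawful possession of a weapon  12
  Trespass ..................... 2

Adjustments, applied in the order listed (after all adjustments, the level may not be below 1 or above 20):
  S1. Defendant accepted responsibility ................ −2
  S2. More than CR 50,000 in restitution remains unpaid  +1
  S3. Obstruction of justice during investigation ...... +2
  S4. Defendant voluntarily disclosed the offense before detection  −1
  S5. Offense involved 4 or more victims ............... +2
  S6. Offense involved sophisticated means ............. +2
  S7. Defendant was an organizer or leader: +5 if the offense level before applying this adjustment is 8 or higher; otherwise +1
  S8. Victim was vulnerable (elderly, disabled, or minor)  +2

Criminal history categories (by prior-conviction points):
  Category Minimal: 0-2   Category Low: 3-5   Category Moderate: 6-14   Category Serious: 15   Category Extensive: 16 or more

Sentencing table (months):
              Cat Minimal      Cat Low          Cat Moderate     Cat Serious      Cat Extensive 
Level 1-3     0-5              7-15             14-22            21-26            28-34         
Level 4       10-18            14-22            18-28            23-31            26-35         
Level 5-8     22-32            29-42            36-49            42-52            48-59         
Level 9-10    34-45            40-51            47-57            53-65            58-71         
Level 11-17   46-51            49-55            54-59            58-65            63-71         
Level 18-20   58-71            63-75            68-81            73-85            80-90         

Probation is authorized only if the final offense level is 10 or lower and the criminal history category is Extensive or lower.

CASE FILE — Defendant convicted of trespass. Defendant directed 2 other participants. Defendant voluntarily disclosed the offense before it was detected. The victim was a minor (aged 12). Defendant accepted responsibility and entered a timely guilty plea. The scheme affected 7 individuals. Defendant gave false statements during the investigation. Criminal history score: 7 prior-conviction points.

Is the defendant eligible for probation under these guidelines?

Base offense level for trespass: 2.
S1 applies: 2 − 2 = 0.
S3 applies: 0 + 2 = 2.
S4 applies: 2 − 1 = 1.
S5 applies: 1 + 2 = 3.
S7 applies (level before this adjustment is 3 < 8, so +1): 3 + 1 = 4.
S8 applies: 4 + 2 = 6.
Final offense level: 6.
Criminal history: 7 prior points → Category Moderate (6-14).
Level 6 falls in the 5-8 band.
Grid: Level 5-8 × Category Moderate = 36-49 months.
Probation check: level 6 ≤ 10 and category Moderate ≤ Extensive → eligible.

Yes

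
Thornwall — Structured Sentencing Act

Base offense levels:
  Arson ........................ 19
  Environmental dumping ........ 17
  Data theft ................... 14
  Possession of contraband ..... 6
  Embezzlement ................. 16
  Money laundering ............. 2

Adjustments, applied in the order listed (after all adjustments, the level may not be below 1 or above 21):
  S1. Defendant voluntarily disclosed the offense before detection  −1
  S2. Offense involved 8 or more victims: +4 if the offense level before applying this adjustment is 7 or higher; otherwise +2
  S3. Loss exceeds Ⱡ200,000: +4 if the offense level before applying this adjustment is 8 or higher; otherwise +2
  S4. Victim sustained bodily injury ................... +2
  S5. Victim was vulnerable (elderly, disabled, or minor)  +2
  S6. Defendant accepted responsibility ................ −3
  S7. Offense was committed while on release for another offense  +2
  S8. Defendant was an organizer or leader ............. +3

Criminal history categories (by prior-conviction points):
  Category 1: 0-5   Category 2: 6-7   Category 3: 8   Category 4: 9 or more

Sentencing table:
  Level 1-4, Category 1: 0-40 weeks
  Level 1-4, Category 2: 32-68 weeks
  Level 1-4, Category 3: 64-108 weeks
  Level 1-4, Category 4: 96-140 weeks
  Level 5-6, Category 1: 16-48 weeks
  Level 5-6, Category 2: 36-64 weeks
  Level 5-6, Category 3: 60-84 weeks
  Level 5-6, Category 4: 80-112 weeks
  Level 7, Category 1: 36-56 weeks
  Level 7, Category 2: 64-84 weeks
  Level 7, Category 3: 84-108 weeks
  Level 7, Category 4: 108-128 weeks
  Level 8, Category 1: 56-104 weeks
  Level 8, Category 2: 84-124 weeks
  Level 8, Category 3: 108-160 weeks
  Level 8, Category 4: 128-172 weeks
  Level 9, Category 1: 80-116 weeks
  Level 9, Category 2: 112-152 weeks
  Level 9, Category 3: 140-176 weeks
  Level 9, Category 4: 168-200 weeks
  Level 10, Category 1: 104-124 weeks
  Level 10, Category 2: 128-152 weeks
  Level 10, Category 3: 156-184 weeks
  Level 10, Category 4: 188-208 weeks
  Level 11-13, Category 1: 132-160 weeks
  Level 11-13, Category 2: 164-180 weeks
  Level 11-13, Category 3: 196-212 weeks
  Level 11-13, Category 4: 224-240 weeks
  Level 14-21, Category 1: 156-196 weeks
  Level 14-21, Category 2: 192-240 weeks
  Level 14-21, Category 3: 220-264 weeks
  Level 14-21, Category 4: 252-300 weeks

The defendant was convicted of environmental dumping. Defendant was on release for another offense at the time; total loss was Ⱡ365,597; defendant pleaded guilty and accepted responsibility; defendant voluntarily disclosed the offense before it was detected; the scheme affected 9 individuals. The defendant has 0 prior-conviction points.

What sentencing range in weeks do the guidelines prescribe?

Base offense level for environmental dumping: 17.
S1 applies: 17 − 1 = 16.
S2 applies (level before this adjustment is 16 ≥ 7, so +4): 16 + 4 = 20.
S3 applies (level before this adjustment is 20 ≥ 8, so +4): 20 + 4 = 24.
S4 does not apply.
S6 applies: 24 − 3 = 21.
S7 applies: 21 + 2 = 23.
Level 23 exceeds the maximum of 21; capped at 21.
Final offense level: 21.
Criminal history: 0 prior points → Category 1 (0-5).
Level 21 falls in the 14-21 band.
Grid: Level 14-21 × Category 1 = 156-196 weeks.

156-196 weeks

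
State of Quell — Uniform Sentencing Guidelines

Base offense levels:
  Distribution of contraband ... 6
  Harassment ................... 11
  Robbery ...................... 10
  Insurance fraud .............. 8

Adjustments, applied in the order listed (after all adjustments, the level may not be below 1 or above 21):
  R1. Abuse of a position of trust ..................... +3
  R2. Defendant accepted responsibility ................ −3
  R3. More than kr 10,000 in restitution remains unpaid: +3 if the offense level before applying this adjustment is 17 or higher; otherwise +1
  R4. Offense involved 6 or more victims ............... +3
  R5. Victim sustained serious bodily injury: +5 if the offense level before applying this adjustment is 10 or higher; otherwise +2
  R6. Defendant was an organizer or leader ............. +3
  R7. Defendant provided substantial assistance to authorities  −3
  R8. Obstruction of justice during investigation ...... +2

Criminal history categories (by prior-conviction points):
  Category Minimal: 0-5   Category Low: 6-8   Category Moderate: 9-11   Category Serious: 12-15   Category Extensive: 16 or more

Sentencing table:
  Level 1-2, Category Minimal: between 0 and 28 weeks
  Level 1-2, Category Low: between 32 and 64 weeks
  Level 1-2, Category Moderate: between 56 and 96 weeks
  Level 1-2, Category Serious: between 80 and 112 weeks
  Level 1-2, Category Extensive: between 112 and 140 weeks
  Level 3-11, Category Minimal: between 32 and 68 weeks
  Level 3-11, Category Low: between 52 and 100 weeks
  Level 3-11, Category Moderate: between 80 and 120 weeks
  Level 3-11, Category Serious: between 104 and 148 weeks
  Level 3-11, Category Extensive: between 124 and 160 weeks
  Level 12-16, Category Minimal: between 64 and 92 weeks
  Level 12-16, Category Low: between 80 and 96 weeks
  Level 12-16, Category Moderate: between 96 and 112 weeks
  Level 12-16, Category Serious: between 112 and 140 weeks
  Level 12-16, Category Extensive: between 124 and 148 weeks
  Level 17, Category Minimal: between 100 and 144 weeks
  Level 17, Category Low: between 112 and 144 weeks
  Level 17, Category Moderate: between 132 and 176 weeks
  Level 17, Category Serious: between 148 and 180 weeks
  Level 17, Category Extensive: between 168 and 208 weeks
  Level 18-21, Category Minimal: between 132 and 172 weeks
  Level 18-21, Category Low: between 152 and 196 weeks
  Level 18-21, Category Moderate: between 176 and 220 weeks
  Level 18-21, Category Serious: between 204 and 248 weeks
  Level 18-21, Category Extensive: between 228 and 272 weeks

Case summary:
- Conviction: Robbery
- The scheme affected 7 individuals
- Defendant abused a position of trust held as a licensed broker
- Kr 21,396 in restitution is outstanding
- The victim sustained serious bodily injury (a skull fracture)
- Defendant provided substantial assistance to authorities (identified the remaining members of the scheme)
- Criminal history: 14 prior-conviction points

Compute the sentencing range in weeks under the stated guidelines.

204-248 weeks

Base offense level for robbery: 10.
R1 applies: 10 + 3 = 13.
R3 applies (level before this adjustment is 13 < 17, so +1): 13 + 1 = 14.
R4 applies: 14 + 3 = 17.
R5 applies (level before this adjustment is 17 ≥ 10, so +5): 17 + 5 = 22.
R7 applies: 22 − 3 = 19.
R8 does not apply.
Final offense level: 19.
Criminal history: 14 prior points → Category Serious (12-15).
Level 19 falls in the 18-21 band.
Grid: Level 18-21 × Category Serious = 204-248 weeks.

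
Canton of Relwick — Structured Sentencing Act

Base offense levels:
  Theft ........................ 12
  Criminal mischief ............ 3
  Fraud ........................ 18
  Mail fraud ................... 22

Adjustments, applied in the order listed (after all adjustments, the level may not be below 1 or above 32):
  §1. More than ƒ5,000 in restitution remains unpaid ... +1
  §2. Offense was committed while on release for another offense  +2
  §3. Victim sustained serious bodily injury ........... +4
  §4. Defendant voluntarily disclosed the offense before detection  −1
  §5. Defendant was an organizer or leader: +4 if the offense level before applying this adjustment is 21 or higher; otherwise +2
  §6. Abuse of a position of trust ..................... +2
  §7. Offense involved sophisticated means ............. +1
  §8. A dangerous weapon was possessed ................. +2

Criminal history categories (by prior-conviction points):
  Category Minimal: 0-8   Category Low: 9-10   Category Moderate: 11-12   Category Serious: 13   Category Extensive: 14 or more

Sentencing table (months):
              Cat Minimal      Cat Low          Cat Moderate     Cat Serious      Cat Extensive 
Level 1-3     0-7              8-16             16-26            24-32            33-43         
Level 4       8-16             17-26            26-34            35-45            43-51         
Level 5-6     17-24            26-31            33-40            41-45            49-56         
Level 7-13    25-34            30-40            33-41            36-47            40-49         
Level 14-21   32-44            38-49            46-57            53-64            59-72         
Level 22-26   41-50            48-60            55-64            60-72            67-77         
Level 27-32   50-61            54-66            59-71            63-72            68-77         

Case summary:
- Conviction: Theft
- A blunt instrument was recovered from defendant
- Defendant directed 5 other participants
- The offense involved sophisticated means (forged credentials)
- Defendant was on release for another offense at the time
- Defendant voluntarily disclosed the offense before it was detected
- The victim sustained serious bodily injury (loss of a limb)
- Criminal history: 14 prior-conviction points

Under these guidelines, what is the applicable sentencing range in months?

Base offense level for theft: 12.
§1 does not apply.
§2 applies: 12 + 2 = 14.
§3 applies: 14 + 4 = 18.
§4 applies: 18 − 1 = 17.
§5 applies (level before this adjustment is 17 < 21, so +2): 17 + 2 = 19.
§6 does not apply.
§7 applies: 19 + 1 = 20.
§8 applies: 20 + 2 = 22.
Final offense level: 22.
Criminal history: 14 prior points → Category Extensive (14+).
Level 22 falls in the 22-26 band.
Grid: Level 22-26 × Category Extensive = 67-77 months.

67-77 months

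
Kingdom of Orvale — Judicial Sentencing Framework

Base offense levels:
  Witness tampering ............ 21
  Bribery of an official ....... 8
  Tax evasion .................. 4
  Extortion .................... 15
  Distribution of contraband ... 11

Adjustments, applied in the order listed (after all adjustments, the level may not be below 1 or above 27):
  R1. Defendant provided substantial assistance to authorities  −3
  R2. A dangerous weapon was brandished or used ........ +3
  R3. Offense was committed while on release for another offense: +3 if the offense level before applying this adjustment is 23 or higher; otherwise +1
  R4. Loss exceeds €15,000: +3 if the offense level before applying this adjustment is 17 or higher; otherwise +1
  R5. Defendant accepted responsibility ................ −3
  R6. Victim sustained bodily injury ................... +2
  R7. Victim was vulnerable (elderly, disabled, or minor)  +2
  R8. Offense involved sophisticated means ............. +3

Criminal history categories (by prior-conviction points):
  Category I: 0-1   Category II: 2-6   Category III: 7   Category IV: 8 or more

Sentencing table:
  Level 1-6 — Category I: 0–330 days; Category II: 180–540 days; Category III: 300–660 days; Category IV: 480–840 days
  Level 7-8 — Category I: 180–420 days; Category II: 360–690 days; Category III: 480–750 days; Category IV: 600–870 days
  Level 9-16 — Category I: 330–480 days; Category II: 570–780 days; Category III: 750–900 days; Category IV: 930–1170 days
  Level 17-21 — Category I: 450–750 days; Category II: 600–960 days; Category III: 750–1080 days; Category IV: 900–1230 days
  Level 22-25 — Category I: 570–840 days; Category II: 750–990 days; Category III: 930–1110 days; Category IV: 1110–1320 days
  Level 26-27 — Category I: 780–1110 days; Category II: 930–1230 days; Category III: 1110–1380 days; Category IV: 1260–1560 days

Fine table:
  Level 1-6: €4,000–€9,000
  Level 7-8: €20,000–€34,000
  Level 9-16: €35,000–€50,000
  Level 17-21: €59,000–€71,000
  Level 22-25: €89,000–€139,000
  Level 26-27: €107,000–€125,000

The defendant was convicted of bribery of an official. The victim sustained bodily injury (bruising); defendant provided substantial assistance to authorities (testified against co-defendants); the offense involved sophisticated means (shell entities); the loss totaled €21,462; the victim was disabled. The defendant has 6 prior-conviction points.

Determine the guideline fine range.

€35,000–€50,000

Base offense level for bribery of an official: 8.
R1 applies: 8 − 3 = 5.
R3 does not apply.
R4 applies (level before this adjustment is 5 < 17, so +1): 5 + 1 = 6.
R6 applies: 6 + 2 = 8.
R7 applies: 8 + 2 = 10.
R8 applies: 10 + 3 = 13.
Final offense level: 13.
Level 13 falls in the 9-16 band.
Fine table: Level 9-16 → €35,000–€50,000.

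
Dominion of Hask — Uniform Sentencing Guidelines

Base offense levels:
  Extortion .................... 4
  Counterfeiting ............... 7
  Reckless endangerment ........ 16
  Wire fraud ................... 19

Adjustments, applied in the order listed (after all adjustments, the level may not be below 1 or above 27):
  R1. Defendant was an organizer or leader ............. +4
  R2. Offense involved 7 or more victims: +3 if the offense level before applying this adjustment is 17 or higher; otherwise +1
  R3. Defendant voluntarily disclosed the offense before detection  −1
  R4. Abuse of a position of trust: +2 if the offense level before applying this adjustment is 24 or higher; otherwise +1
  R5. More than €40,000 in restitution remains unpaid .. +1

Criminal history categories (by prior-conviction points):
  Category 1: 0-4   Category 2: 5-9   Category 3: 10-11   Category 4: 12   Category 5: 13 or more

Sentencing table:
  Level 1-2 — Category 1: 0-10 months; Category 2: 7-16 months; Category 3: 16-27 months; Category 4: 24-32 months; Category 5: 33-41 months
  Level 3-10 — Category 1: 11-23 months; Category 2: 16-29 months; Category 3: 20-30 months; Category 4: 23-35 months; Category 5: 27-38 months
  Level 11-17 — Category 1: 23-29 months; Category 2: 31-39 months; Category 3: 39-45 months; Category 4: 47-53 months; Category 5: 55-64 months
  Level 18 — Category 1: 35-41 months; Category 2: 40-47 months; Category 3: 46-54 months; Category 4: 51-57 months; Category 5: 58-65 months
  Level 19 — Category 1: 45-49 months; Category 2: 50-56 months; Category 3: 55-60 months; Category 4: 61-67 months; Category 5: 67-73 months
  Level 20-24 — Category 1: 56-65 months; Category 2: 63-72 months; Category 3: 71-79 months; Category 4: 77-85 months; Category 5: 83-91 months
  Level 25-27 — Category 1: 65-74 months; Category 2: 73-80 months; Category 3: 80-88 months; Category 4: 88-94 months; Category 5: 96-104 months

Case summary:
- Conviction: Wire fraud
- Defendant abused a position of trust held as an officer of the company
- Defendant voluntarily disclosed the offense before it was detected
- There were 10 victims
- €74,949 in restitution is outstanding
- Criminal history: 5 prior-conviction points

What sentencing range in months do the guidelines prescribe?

Base offense level for wire fraud: 19.
R1 does not apply.
R2 applies (level before this adjustment is 19 ≥ 17, so +3): 19 + 3 = 22.
R3 applies: 22 − 1 = 21.
R4 applies (level before this adjustment is 21 < 24, so +1): 21 + 1 = 22.
R5 applies: 22 + 1 = 23.
Final offense level: 23.
Criminal history: 5 prior points → Category 2 (5-9).
Level 23 falls in the 20-24 band.
Grid: Level 20-24 × Category 2 = 63-72 months.

63-72 months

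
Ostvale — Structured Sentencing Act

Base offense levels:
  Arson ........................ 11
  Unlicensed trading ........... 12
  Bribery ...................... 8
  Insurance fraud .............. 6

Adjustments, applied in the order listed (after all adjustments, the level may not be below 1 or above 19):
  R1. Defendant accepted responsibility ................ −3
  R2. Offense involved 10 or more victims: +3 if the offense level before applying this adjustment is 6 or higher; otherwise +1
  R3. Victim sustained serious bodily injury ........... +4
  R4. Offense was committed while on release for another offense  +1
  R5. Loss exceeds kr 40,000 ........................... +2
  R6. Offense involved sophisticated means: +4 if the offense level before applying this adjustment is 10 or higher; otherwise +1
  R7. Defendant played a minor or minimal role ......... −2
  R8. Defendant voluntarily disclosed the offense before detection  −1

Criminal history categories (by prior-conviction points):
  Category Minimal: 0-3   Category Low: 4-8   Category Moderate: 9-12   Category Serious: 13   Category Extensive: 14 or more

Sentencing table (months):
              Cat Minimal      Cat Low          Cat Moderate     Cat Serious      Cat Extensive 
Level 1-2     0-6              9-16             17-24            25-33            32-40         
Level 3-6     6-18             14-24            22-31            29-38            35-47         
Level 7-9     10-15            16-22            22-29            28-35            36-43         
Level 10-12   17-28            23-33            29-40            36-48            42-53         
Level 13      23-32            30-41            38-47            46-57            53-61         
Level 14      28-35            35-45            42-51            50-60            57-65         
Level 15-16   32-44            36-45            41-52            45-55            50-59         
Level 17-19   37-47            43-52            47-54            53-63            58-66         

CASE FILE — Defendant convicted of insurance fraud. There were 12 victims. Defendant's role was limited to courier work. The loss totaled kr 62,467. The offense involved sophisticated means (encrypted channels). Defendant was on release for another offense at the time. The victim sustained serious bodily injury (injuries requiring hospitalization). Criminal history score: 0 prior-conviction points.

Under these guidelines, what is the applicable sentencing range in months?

37-47 months

Base offense level for insurance fraud: 6.
R2 applies (level before this adjustment is 6 ≥ 6, so +3): 6 + 3 = 9.
R3 applies: 9 + 4 = 13.
R4 applies: 13 + 1 = 14.
R5 applies: 14 + 2 = 16.
R6 applies (level before this adjustment is 16 ≥ 10, so +4): 16 + 4 = 20.
R7 applies: 20 − 2 = 18.
R8 does not apply.
Final offense level: 18.
Criminal history: 0 prior points → Category Minimal (0-3).
Level 18 falls in the 17-19 band.
Grid: Level 17-19 × Category Minimal = 37-47 months.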